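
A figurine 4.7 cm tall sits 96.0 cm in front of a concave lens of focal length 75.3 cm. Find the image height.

2.07 cm

For a concave lens, f = -75.3 cm.
1/d_i = 1/f − 1/d_o = 1/(-75.30) − 1/(96.0) = -0.02370, so d_i = -42.20 cm.
m = −d_i/d_o = +0.4396.
|h_i| = |m|·h_o = 0.4396 × 4.7 = 2.07 cm. The image is virtual, upright and reduced, on the same side as the object.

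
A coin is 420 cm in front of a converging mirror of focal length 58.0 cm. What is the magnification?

m = -0.160

1/d_i = 1/f − 1/d_o = 1/(58.00) − 1/(420) = 0.01486, so d_i = 67.29 cm.
m = −d_i/d_o = −(67.29)/(420) = -0.160.
The image is real, inverted and reduced, in front of the mirror.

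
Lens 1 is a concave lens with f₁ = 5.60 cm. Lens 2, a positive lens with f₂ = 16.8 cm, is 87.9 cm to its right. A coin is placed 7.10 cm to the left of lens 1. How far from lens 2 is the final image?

Lens 1 is diverging, so f₁ = −5.60 cm.
Lens 1: 1/d_i1 = 1/f₁ − 1/d_o1 = 1/(-5.60) − 1/(7.10) = -0.3194, so d_i1 = -3.131 cm.
The intermediate image is 3.131 cm to the left of lens 1 (virtual), which is 87.9 − (-3.131) = 91.03 cm to the left of lens 2, so d_o2 = +91.03 cm.
Lens 2: 1/d_i2 = 1/f₂ − 1/d_o2 = 1/(16.8) − 1/(91.03) = 0.04854, so d_i2 = 20.6 cm.
The final image is real, 20.6 cm to the right of lens 2 (overall magnification ≈ -0.100).

20.6 cm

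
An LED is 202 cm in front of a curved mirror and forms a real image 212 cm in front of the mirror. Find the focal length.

Real image ⇒ d_i = +212 cm.
1/f = 1/d_o + 1/d_i = 1/(202) + 1/(212) = 0.009667, so f = 103 cm.
Since f is positive, the curved mirror is concave.

f = 103 cm (concave)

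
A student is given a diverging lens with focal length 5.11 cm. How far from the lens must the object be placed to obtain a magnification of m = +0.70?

For a diverging lens, f = -5.11 cm.
m = −d_i/d_o ⇒ d_i = −m·d_o.
1/f = 1/d_o + 1/d_i = 1/d_o − 1/(m·d_o) = (1 − 1/m)/d_o, so d_o = f(1 − 1/m) = (-5.110)(1 − 1/(+0.70)) = 2.19 cm.

2.19 cm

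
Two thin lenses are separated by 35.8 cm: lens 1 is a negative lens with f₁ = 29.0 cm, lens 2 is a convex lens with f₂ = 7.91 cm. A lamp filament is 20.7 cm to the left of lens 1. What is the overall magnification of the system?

f₁ = −29.0 cm (diverging).
Lens 1: 1/d_i1 = 1/(-29.0) − 1/(20.7) = -0.08279, so d_i1 = -12.08 cm; m₁ = −d_i1/d_o1 = +0.5836.
d_o2 = 35.8 − (-12.08) = 47.88 cm.
Lens 2: 1/d_i2 = 1/(7.91) − 1/(47.88) = 0.1055, so d_i2 = 9.475 cm; m₂ = −d_i2/d_o2 = -0.1979.
m = m₁·m₂ = (+0.5836)(-0.1979) = -0.115.

m = -0.115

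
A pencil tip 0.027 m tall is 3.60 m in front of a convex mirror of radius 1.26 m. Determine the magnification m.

f = R/2 = 1.26/2 = 0.6300 m; for a convex mirror, f = -0.6300 m.
1/d_i = 1/f − 1/d_o = 1/(-0.6300) − 1/(3.60) = -1.865, so d_i = -0.5362 m.
m = −d_i/d_o = −(-0.5362)/(3.60) = +0.149.
The image is virtual, upright and reduced, behind the mirror.

m = +0.149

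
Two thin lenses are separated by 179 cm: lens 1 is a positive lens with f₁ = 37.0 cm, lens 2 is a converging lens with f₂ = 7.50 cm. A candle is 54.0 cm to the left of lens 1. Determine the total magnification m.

m = +0.302

Lens 1: 1/d_i1 = 1/(37.0) − 1/(54.0) = 0.008509, so d_i1 = 117.5 cm; m₁ = −d_i1/d_o1 = -2.176.
d_o2 = 179 − (117.5) = 61.50 cm.
Lens 2: 1/d_i2 = 1/(7.50) − 1/(61.50) = 0.1171, so d_i2 = 8.542 cm; m₂ = −d_i2/d_o2 = -0.1389.
m = m₁·m₂ = (-2.176)(-0.1389) = +0.302.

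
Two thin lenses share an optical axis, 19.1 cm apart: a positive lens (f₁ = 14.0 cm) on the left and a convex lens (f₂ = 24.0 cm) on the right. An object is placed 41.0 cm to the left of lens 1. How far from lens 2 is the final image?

Lens 1: 1/d_i1 = 1/f₁ − 1/d_o1 = 1/(14.0) − 1/(41.0) = 0.04704, so d_i1 = 21.26 cm.
The intermediate image is 21.26 cm to the right of lens 1, which lies 2.160 cm to the right of lens 2 — a virtual object — so d_o2 = −2.160 cm.
Lens 2: 1/d_i2 = 1/f₂ − 1/d_o2 = 1/(24.0) − 1/(-2.160) = 0.5046, so d_i2 = 1.98 cm.
The final image is real, 1.98 cm to the right of lens 2 (overall magnification ≈ -0.48).

1.98 cm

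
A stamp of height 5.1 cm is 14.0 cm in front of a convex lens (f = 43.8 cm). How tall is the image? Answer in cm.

7.50 cm

1/d_i = 1/f − 1/d_o = 1/(43.80) − 1/(14.0) = -0.04860, so d_i = -20.58 cm.
m = −d_i/d_o = +1.470.
|h_i| = |m|·h_o = 1.470 × 5.1 = 7.50 cm. The image is virtual, upright and enlarged, on the same side as the object.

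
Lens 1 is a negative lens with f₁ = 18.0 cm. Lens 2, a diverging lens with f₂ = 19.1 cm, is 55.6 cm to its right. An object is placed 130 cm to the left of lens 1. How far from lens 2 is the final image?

Lens 1 is diverging, so f₁ = −18.0 cm.
Lens 1: 1/d_i1 = 1/f₁ − 1/d_o1 = 1/(-18.0) − 1/(130) = -0.06325, so d_i1 = -15.81 cm.
The intermediate image is 15.81 cm to the left of lens 1 (virtual), which is 55.6 − (-15.81) = 71.41 cm to the left of lens 2, so d_o2 = +71.41 cm.
Lens 2 is diverging, so f₂ = −19.1 cm.
Lens 2: 1/d_i2 = 1/f₂ − 1/d_o2 = 1/(-19.1) − 1/(71.41) = -0.06636, so d_i2 = -15.1 cm.
The final image is virtual, 15.1 cm to the left of lens 2 (overall magnification ≈ 0.026).

15.1 cm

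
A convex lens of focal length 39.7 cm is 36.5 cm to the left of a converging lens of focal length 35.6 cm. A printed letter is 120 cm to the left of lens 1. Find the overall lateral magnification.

Lens 1: 1/d_i1 = 1/(39.7) − 1/(120) = 0.01686, so d_i1 = 59.33 cm; m₁ = −d_i1/d_o1 = -0.4944.
d_o2 = 36.5 − (59.33) = -22.83 cm (virtual object).
Lens 2: 1/d_i2 = 1/(35.6) − 1/(-22.83) = 0.07189, so d_i2 = 13.91 cm; m₂ = −d_i2/d_o2 = +0.6093.
m = m₁·m₂ = (-0.4944)(+0.6093) = -0.301.

m = -0.301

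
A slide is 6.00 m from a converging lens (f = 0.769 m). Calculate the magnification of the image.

m = -0.147

1/d_i = 1/f − 1/d_o = 1/(0.7690) − 1/(6.00) = 1.134, so d_i = 0.8820 m.
m = −d_i/d_o = −(0.8820)/(6.00) = -0.147.
The image is real, inverted and reduced, on the far side of the lens.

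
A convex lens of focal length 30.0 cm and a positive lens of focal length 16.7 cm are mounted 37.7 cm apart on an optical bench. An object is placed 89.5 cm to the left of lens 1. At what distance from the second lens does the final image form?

5.14 cm

Lens 1: 1/d_i1 = 1/f₁ − 1/d_o1 = 1/(30.0) − 1/(89.5) = 0.02216, so d_i1 = 45.13 cm.
The intermediate image is 45.13 cm to the right of lens 1, which lies 7.430 cm to the right of lens 2 — a virtual object — so d_o2 = −7.430 cm.
Lens 2: 1/d_i2 = 1/f₂ − 1/d_o2 = 1/(16.7) − 1/(-7.430) = 0.1945, so d_i2 = 5.14 cm.
The final image is real, 5.14 cm to the right of lens 2 (overall magnification ≈ -0.35).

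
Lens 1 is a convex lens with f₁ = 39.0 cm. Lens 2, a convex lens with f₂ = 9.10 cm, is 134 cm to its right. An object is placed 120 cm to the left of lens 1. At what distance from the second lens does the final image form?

10.3 cm

Lens 1: 1/d_i1 = 1/f₁ − 1/d_o1 = 1/(39.0) − 1/(120) = 0.01731, so d_i1 = 57.78 cm.
The intermediate image is 57.78 cm to the right of lens 1, which is 134 − (57.78) = 76.22 cm to the left of lens 2, so d_o2 = +76.22 cm.
Lens 2: 1/d_i2 = 1/f₂ − 1/d_o2 = 1/(9.10) − 1/(76.22) = 0.09677, so d_i2 = 10.3 cm.
The final image is real, 10.3 cm to the right of lens 2 (overall magnification ≈ 0.065).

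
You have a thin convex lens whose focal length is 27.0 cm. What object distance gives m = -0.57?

74.4 cm

m = −d_i/d_o ⇒ d_i = −m·d_o.
1/f = 1/d_o + 1/d_i = 1/d_o − 1/(m·d_o) = (1 − 1/m)/d_o, so d_o = f(1 − 1/m) = (27.00)(1 − 1/(-0.57)) = 74.4 cm.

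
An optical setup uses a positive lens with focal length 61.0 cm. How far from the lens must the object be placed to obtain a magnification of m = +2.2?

m = −d_i/d_o ⇒ d_i = −m·d_o.
1/f = 1/d_o + 1/d_i = 1/d_o − 1/(m·d_o) = (1 − 1/m)/d_o, so d_o = f(1 − 1/m) = (61.00)(1 − 1/(+2.2)) = 33.3 cm.

33.3 cm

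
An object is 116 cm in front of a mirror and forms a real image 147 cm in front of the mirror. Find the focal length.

Real image ⇒ d_i = +147 cm.
1/f = 1/d_o + 1/d_i = 1/(116) + 1/(147) = 0.01542, so f = 64.8 cm.
Since f is positive, the mirror is concave.

f = 64.8 cm (concave)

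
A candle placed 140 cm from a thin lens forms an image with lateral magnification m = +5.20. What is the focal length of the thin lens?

f = 173 cm (converging)

m = −d_i/d_o ⇒ d_i = −m·d_o = −(+5.20)·(140) = -728.0 cm.
1/f = 1/d_o + 1/d_i = 1/(140) + 1/(-728.0) = 0.005769, so f = 173 cm.
Since f is positive, the thin lens is converging.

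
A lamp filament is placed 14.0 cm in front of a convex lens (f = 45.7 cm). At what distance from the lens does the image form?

20.2 cm

Lens equation: 1/d_i = 1/f − 1/d_o = 1/(45.70) − 1/(14.0) = 0.02188 − 0.07143 = -0.04955, so d_i = -20.2 cm.
The image is virtual, upright and enlarged, on the same side as the object.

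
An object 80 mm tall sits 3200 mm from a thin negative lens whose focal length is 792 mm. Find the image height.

For a negative lens, f = -792 mm.
1/d_i = 1/f − 1/d_o = 1/(-792.0) − 1/(3200) = -0.001575, so d_i = -634.9 mm.
m = −d_i/d_o = +0.1984.
|h_i| = |m|·h_o = 0.1984 × 80 = 15.9 mm. The image is virtual, upright and reduced, on the same side as the object.

15.9 mm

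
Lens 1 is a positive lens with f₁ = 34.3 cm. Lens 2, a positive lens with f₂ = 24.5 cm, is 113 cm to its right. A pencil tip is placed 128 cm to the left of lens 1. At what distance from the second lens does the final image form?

38.9 cm

Lens 1: 1/d_i1 = 1/f₁ − 1/d_o1 = 1/(34.3) − 1/(128) = 0.02134, so d_i1 = 46.86 cm.
The intermediate image is 46.86 cm to the right of lens 1, which is 113 − (46.86) = 66.14 cm to the left of lens 2, so d_o2 = +66.14 cm.
Lens 2: 1/d_i2 = 1/f₂ − 1/d_o2 = 1/(24.5) − 1/(66.14) = 0.02570, so d_i2 = 38.9 cm.
The final image is real, 38.9 cm to the right of lens 2 (overall magnification ≈ 0.22).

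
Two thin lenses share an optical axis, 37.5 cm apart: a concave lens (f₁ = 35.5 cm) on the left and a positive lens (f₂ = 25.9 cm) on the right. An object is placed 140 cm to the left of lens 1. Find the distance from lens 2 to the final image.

42.7 cm

Lens 1 is diverging, so f₁ = −35.5 cm.
Lens 1: 1/d_i1 = 1/f₁ − 1/d_o1 = 1/(-35.5) − 1/(140) = -0.03531, so d_i1 = -28.32 cm.
The intermediate image is 28.32 cm to the left of lens 1 (virtual), which is 37.5 − (-28.32) = 65.82 cm to the left of lens 2, so d_o2 = +65.82 cm.
Lens 2: 1/d_i2 = 1/f₂ − 1/d_o2 = 1/(25.9) − 1/(65.82) = 0.02342, so d_i2 = 42.7 cm.
The final image is real, 42.7 cm to the right of lens 2 (overall magnification ≈ -0.13).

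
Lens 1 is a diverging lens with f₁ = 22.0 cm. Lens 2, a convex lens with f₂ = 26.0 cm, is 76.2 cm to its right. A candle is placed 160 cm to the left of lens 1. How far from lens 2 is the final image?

Lens 1 is diverging, so f₁ = −22.0 cm.
Lens 1: 1/d_i1 = 1/f₁ − 1/d_o1 = 1/(-22.0) − 1/(160) = -0.05170, so d_i1 = -19.34 cm.
The intermediate image is 19.34 cm to the left of lens 1 (virtual), which is 76.2 − (-19.34) = 95.54 cm to the left of lens 2, so d_o2 = +95.54 cm.
Lens 2: 1/d_i2 = 1/f₂ − 1/d_o2 = 1/(26.0) − 1/(95.54) = 0.02799, so d_i2 = 35.7 cm.
The final image is real, 35.7 cm to the right of lens 2 (overall magnification ≈ -0.045).

35.7 cm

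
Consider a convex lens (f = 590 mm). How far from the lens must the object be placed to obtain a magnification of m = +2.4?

m = −d_i/d_o ⇒ d_i = −m·d_o.
1/f = 1/d_o + 1/d_i = 1/d_o − 1/(m·d_o) = (1 − 1/m)/d_o, so d_o = f(1 − 1/m) = (590.0)(1 − 1/(+2.4)) = 344 mm.

344 mm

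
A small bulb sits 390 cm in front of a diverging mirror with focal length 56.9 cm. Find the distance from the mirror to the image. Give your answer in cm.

49.7 cm

For a diverging mirror, f = -56.9 cm.
Mirror equation: 1/s_i = 1/f − 1/s_o = 1/(-56.90) − 1/(390) = -0.01757 − 0.002564 = -0.02014, so s_i = -49.7 cm.
The image is virtual, upright and reduced, behind the mirror.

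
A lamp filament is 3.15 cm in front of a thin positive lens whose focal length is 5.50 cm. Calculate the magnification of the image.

m = +2.34

1/d_i = 1/f − 1/d_o = 1/(5.500) − 1/(3.15) = -0.1356, so d_i = -7.372 cm.
m = −d_i/d_o = −(-7.372)/(3.15) = +2.34.
The image is virtual, upright and enlarged, on the same side as the object.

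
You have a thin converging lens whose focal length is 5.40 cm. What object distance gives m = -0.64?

13.8 cm

m = −d_i/d_o ⇒ d_i = −m·d_o.
1/f = 1/d_o + 1/d_i = 1/d_o − 1/(m·d_o) = (1 − 1/m)/d_o, so d_o = f(1 − 1/m) = (5.400)(1 − 1/(-0.64)) = 13.8 cm.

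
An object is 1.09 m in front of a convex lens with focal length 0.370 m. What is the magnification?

1/d_i = 1/f − 1/d_o = 1/(0.3700) − 1/(1.09) = 1.785, so d_i = 0.5601 m.
m = −d_i/d_o = −(0.5601)/(1.09) = -0.514.
The image is real, inverted and reduced, on the far side of the lens.

m = -0.514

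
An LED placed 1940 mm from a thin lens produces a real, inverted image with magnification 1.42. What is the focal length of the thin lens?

f = 1140 mm (converging)

m = −d_i/d_o ⇒ d_i = −m·d_o = −(-1.42)·(1940) = 2755 mm.
1/f = 1/d_o + 1/d_i = 1/(1940) + 1/(2755) = 0.0008784, so f = 1140 mm.
Since f is positive, the thin lens is converging.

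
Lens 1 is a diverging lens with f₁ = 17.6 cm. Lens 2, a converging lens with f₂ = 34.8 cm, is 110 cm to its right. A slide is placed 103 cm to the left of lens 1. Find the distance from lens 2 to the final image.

Lens 1 is diverging, so f₁ = −17.6 cm.
Lens 1: 1/d_i1 = 1/f₁ − 1/d_o1 = 1/(-17.6) − 1/(103) = -0.06653, so d_i1 = -15.03 cm.
The intermediate image is 15.03 cm to the left of lens 1 (virtual), which is 110 − (-15.03) = 125.0 cm to the left of lens 2, so d_o2 = +125.0 cm.
Lens 2: 1/d_i2 = 1/f₂ − 1/d_o2 = 1/(34.8) − 1/(125.0) = 0.02074, so d_i2 = 48.2 cm.
The final image is real, 48.2 cm to the right of lens 2 (overall magnification ≈ -0.056).

48.2 cm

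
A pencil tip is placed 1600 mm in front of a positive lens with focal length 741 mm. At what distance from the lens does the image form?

Lens equation: 1/q = 1/f − 1/p = 1/(741.0) − 1/(1600) = 0.001350 − 0.0006250 = 0.0007245, so q = 1380 mm.
The image is real, inverted and reduced, on the far side of the lens.

1380 mm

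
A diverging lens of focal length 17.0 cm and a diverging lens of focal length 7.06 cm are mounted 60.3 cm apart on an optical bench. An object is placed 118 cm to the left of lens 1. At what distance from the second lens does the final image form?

Lens 1 is diverging, so f₁ = −17.0 cm.
Lens 1: 1/d_i1 = 1/f₁ − 1/d_o1 = 1/(-17.0) − 1/(118) = -0.06730, so d_i1 = -14.86 cm.
The intermediate image is 14.86 cm to the left of lens 1 (virtual), which is 60.3 − (-14.86) = 75.16 cm to the left of lens 2, so d_o2 = +75.16 cm.
Lens 2 is diverging, so f₂ = −7.06 cm.
Lens 2: 1/d_i2 = 1/f₂ − 1/d_o2 = 1/(-7.06) − 1/(75.16) = -0.1549, so d_i2 = -6.45 cm.
The final image is virtual, 6.45 cm to the left of lens 2 (overall magnification ≈ 0.011).

6.45 cm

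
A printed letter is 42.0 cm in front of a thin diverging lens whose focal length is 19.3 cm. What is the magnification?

m = +0.315

For a diverging lens, f = -19.3 cm.
1/d_i = 1/f − 1/d_o = 1/(-19.30) − 1/(42.0) = -0.07562, so d_i = -13.22 cm.
m = −d_i/d_o = −(-13.22)/(42.0) = +0.315.
The image is virtual, upright and reduced, on the same side as the object.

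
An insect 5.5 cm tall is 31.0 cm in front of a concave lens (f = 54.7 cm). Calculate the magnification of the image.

For a concave lens, f = -54.7 cm.
1/d_i = 1/f − 1/d_o = 1/(-54.70) − 1/(31.0) = -0.05054, so d_i = -19.79 cm.
m = −d_i/d_o = −(-19.79)/(31.0) = +0.638.
The image is virtual, upright and reduced, on the same side as the object.

m = +0.638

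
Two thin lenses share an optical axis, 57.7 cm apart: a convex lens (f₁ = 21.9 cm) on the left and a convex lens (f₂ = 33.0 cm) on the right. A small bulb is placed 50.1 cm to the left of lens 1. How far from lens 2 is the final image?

43.6 cm

Lens 1: 1/d_i1 = 1/f₁ − 1/d_o1 = 1/(21.9) − 1/(50.1) = 0.02570, so d_i1 = 38.91 cm.
The intermediate image is 38.91 cm to the right of lens 1, which is 57.7 − (38.91) = 18.79 cm to the left of lens 2, so d_o2 = +18.79 cm.
Lens 2: 1/d_i2 = 1/f₂ − 1/d_o2 = 1/(33.0) − 1/(18.79) = -0.02292, so d_i2 = -43.6 cm.
The final image is virtual, 43.6 cm to the left of lens 2 (overall magnification ≈ -1.8).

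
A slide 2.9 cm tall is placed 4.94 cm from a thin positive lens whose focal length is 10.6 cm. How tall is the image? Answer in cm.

1/d_i = 1/f − 1/d_o = 1/(10.60) − 1/(4.94) = -0.1081, so d_i = -9.252 cm.
m = −d_i/d_o = +1.873.
|h_i| = |m|·h_o = 1.873 × 2.9 = 5.43 cm. The image is virtual, upright and enlarged, on the same side as the object.

5.43 cm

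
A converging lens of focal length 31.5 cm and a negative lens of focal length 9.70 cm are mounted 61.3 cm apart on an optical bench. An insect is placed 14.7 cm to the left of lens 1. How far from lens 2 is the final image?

Lens 1: 1/d_i1 = 1/f₁ − 1/d_o1 = 1/(31.5) − 1/(14.7) = -0.03628, so d_i1 = -27.56 cm.
The intermediate image is 27.56 cm to the left of lens 1 (virtual), which is 61.3 − (-27.56) = 88.86 cm to the left of lens 2, so d_o2 = +88.86 cm.
Lens 2 is diverging, so f₂ = −9.70 cm.
Lens 2: 1/d_i2 = 1/f₂ − 1/d_o2 = 1/(-9.70) − 1/(88.86) = -0.1143, so d_i2 = -8.75 cm.
The final image is virtual, 8.75 cm to the left of lens 2 (overall magnification ≈ 0.18).

8.75 cm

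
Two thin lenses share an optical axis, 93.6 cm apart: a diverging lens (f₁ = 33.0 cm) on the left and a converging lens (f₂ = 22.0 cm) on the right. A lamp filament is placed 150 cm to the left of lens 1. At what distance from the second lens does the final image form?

Lens 1 is diverging, so f₁ = −33.0 cm.
Lens 1: 1/d_i1 = 1/f₁ − 1/d_o1 = 1/(-33.0) − 1/(150) = -0.03697, so d_i1 = -27.05 cm.
The intermediate image is 27.05 cm to the left of lens 1 (virtual), which is 93.6 − (-27.05) = 120.6 cm to the left of lens 2, so d_o2 = +120.6 cm.
Lens 2: 1/d_i2 = 1/f₂ − 1/d_o2 = 1/(22.0) − 1/(120.6) = 0.03716, so d_i2 = 26.9 cm.
The final image is real, 26.9 cm to the right of lens 2 (overall magnification ≈ -0.040).

26.9 cm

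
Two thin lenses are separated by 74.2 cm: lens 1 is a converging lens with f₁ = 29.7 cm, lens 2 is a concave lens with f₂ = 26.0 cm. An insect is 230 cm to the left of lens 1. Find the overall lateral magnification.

Lens 1: 1/d_i1 = 1/(29.7) − 1/(230) = 0.02932, so d_i1 = 34.10 cm; m₁ = −d_i1/d_o1 = -0.1483.
d_o2 = 74.2 − (34.10) = 40.10 cm.
f₂ = −26.0 cm (diverging).
Lens 2: 1/d_i2 = 1/(-26.0) − 1/(40.10) = -0.06340, so d_i2 = -15.77 cm; m₂ = −d_i2/d_o2 = +0.3933.
m = m₁·m₂ = (-0.1483)(+0.3933) = -0.0583.

m = -0.0583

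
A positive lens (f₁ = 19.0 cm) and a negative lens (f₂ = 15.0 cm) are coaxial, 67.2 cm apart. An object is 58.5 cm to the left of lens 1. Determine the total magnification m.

Lens 1: 1/d_i1 = 1/(19.0) − 1/(58.5) = 0.03554, so d_i1 = 28.14 cm; m₁ = −d_i1/d_o1 = -0.4810.
d_o2 = 67.2 − (28.14) = 39.06 cm.
f₂ = −15.0 cm (diverging).
Lens 2: 1/d_i2 = 1/(-15.0) − 1/(39.06) = -0.09227, so d_i2 = -10.84 cm; m₂ = −d_i2/d_o2 = +0.2775.
m = m₁·m₂ = (-0.4810)(+0.2775) = -0.133.

m = -0.133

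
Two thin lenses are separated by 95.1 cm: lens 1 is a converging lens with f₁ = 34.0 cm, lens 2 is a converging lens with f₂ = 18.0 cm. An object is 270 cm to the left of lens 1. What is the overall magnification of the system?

Lens 1: 1/d_i1 = 1/(34.0) − 1/(270) = 0.02571, so d_i1 = 38.90 cm; m₁ = −d_i1/d_o1 = -0.1441.
d_o2 = 95.1 − (38.90) = 56.20 cm.
Lens 2: 1/d_i2 = 1/(18.0) − 1/(56.20) = 0.03776, so d_i2 = 26.48 cm; m₂ = −d_i2/d_o2 = -0.4712.
m = m₁·m₂ = (-0.1441)(-0.4712) = +0.0679.

m = +0.0679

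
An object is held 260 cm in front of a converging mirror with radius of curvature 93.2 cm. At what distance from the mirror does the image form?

f = R/2 = 93.2/2 = 46.60 cm.
Mirror equation: 1/s_i = 1/f − 1/s_o = 1/(46.60) − 1/(260) = 0.02146 − 0.003846 = 0.01761, so s_i = 56.8 cm.
The image is real, inverted and reduced, in front of the mirror.

56.8 cm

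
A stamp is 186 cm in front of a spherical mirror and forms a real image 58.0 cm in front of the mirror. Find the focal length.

f = 44.2 cm (concave)

Real image ⇒ d_i = +58.0 cm.
1/f = 1/d_o + 1/d_i = 1/(186) + 1/(58.0) = 0.02262, so f = 44.2 cm.
Since f is positive, the spherical mirror is concave.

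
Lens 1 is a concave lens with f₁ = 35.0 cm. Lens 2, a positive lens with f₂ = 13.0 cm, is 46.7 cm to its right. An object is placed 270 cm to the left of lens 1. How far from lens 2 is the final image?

Lens 1 is diverging, so f₁ = −35.0 cm.
Lens 1: 1/d_i1 = 1/f₁ − 1/d_o1 = 1/(-35.0) − 1/(270) = -0.03228, so d_i1 = -30.98 cm.
The intermediate image is 30.98 cm to the left of lens 1 (virtual), which is 46.7 − (-30.98) = 77.68 cm to the left of lens 2, so d_o2 = +77.68 cm.
Lens 2: 1/d_i2 = 1/f₂ − 1/d_o2 = 1/(13.0) − 1/(77.68) = 0.06405, so d_i2 = 15.6 cm.
The final image is real, 15.6 cm to the right of lens 2 (overall magnification ≈ -0.023).

15.6 cm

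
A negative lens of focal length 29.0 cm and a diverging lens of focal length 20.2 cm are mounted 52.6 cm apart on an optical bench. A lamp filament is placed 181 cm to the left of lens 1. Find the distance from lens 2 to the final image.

16.0 cm

Lens 1 is diverging, so f₁ = −29.0 cm.
Lens 1: 1/d_i1 = 1/f₁ − 1/d_o1 = 1/(-29.0) − 1/(181) = -0.04001, so d_i1 = -25.00 cm.
The intermediate image is 25.00 cm to the left of lens 1 (virtual), which is 52.6 − (-25.00) = 77.60 cm to the left of lens 2, so d_o2 = +77.60 cm.
Lens 2 is diverging, so f₂ = −20.2 cm.
Lens 2: 1/d_i2 = 1/f₂ − 1/d_o2 = 1/(-20.2) − 1/(77.60) = -0.06239, so d_i2 = -16.0 cm.
The final image is virtual, 16.0 cm to the left of lens 2 (overall magnification ≈ 0.029).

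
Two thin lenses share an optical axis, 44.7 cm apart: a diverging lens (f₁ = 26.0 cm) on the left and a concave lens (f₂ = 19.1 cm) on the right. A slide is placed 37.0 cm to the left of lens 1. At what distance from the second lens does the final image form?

14.5 cm

Lens 1 is diverging, so f₁ = −26.0 cm.
Lens 1: 1/d_i1 = 1/f₁ − 1/d_o1 = 1/(-26.0) − 1/(37.0) = -0.06549, so d_i1 = -15.27 cm.
The intermediate image is 15.27 cm to the left of lens 1 (virtual), which is 44.7 − (-15.27) = 59.97 cm to the left of lens 2, so d_o2 = +59.97 cm.
Lens 2 is diverging, so f₂ = −19.1 cm.
Lens 2: 1/d_i2 = 1/f₂ − 1/d_o2 = 1/(-19.1) − 1/(59.97) = -0.06903, so d_i2 = -14.5 cm.
The final image is virtual, 14.5 cm to the left of lens 2 (overall magnification ≈ 0.100).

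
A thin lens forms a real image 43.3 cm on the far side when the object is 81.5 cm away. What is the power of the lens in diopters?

d_i = +43.3 cm.
1/f = 1/d_o + 1/d_i = 1/(81.5) + 1/(43.3) = 0.03536 cm⁻¹.
f = 28.28 cm = 0.2828 m, so P = 1/f = +3.54 D.

P = +3.54 D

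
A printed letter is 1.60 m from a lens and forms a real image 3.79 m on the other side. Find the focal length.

f = 1.13 m (converging)

Real image ⇒ d_i = +3.79 m.
1/f = 1/d_o + 1/d_i = 1/(1.60) + 1/(3.79) = 0.8889, so f = 1.13 m.
Since f is positive, the lens is converging.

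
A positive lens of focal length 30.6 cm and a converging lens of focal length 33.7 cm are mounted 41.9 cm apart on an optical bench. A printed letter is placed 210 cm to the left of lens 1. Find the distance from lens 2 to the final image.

Lens 1: 1/d_i1 = 1/f₁ − 1/d_o1 = 1/(30.6) − 1/(210) = 0.02792, so d_i1 = 35.82 cm.
The intermediate image is 35.82 cm to the right of lens 1, which is 41.9 − (35.82) = 6.080 cm to the left of lens 2, so d_o2 = +6.080 cm.
Lens 2: 1/d_i2 = 1/f₂ − 1/d_o2 = 1/(33.7) − 1/(6.080) = -0.1348, so d_i2 = -7.42 cm.
The final image is virtual, 7.42 cm to the left of lens 2 (overall magnification ≈ -0.21).

7.42 cm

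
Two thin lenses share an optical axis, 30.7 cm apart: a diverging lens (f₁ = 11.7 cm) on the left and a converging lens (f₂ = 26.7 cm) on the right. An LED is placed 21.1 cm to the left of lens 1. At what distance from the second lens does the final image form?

Lens 1 is diverging, so f₁ = −11.7 cm.
Lens 1: 1/d_i1 = 1/f₁ − 1/d_o1 = 1/(-11.7) − 1/(21.1) = -0.1329, so d_i1 = -7.527 cm.
The intermediate image is 7.527 cm to the left of lens 1 (virtual), which is 30.7 − (-7.527) = 38.23 cm to the left of lens 2, so d_o2 = +38.23 cm.
Lens 2: 1/d_i2 = 1/f₂ − 1/d_o2 = 1/(26.7) − 1/(38.23) = 0.01130, so d_i2 = 88.5 cm.
The final image is real, 88.5 cm to the right of lens 2 (overall magnification ≈ -0.83).

88.5 cm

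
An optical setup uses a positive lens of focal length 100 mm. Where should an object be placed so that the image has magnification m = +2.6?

61.5 mm

m = −d_i/d_o ⇒ d_i = −m·d_o.
1/f = 1/d_o + 1/d_i = 1/d_o − 1/(m·d_o) = (1 − 1/m)/d_o, so d_o = f(1 − 1/m) = (100.0)(1 − 1/(+2.6)) = 61.5 mm.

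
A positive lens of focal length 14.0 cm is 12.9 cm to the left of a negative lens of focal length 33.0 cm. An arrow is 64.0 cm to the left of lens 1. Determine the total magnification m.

m = -0.330

Lens 1: 1/d_i1 = 1/(14.0) − 1/(64.0) = 0.05580, so d_i1 = 17.92 cm; m₁ = −d_i1/d_o1 = -0.2800.
d_o2 = 12.9 − (17.92) = -5.020 cm (virtual object).
f₂ = −33.0 cm (diverging).
Lens 2: 1/d_i2 = 1/(-33.0) − 1/(-5.020) = 0.1689, so d_i2 = 5.921 cm; m₂ = −d_i2/d_o2 = +1.179.
m = m₁·m₂ = (-0.2800)(+1.179) = -0.330.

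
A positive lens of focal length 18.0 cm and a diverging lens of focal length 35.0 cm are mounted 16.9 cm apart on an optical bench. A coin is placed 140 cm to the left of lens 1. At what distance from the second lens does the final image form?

Lens 1: 1/d_i1 = 1/f₁ − 1/d_o1 = 1/(18.0) − 1/(140) = 0.04841, so d_i1 = 20.66 cm.
The intermediate image is 20.66 cm to the right of lens 1, which lies 3.760 cm to the right of lens 2 — a virtual object — so d_o2 = −3.760 cm.
Lens 2 is diverging, so f₂ = −35.0 cm.
Lens 2: 1/d_i2 = 1/f₂ − 1/d_o2 = 1/(-35.0) − 1/(-3.760) = 0.2374, so d_i2 = 4.21 cm.
The final image is real, 4.21 cm to the right of lens 2 (overall magnification ≈ -0.17).

4.21 cm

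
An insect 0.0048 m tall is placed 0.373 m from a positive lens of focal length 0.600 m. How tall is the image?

0.0127 m

1/d_i = 1/f − 1/d_o = 1/(0.6000) − 1/(0.373) = -1.014, so d_i = -0.9859 m.
m = −d_i/d_o = +2.643.
|h_i| = |m|·h_o = 2.643 × 0.0048 = 0.0127 m. The image is virtual, upright and enlarged, on the same side as the object.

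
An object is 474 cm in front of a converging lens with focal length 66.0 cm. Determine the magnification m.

1/d_i = 1/f − 1/d_o = 1/(66.00) − 1/(474) = 0.01304, so d_i = 76.68 cm.
m = −d_i/d_o = −(76.68)/(474) = -0.162.
The image is real, inverted and reduced, on the far side of the lens.

m = -0.162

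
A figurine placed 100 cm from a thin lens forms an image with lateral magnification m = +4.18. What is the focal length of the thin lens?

f = 131 cm (converging)

m = −d_i/d_o ⇒ d_i = −m·d_o = −(+4.18)·(100) = -418.0 cm.
1/f = 1/d_o + 1/d_i = 1/(100) + 1/(-418.0) = 0.007608, so f = 131 cm.
Since f is positive, the thin lens is converging.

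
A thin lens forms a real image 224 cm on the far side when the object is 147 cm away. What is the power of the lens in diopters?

P = +1.13 D

d_i = +224 cm.
1/f = 1/d_o + 1/d_i = 1/(147) + 1/(224) = 0.01127 cm⁻¹.
f = 88.75 cm = 0.8875 m, so P = 1/f = +1.13 D.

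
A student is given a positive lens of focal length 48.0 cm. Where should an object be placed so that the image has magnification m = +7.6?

m = −d_i/d_o ⇒ d_i = −m·d_o.
1/f = 1/d_o + 1/d_i = 1/d_o − 1/(m·d_o) = (1 − 1/m)/d_o, so d_o = f(1 − 1/m) = (48.00)(1 − 1/(+7.6)) = 41.7 cm.

41.7 cm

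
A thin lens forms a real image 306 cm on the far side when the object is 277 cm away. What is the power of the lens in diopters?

P = +0.688 D

d_i = +306 cm.
1/f = 1/d_o + 1/d_i = 1/(277) + 1/(306) = 0.006878 cm⁻¹.
f = 145.4 cm = 1.454 m, so P = 1/f = +0.688 D.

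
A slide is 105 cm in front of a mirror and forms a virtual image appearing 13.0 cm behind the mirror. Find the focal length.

Virtual image ⇒ d_i = −13.0 cm.
1/f = 1/d_o + 1/d_i = 1/(105) + 1/(-13.0) = -0.06740, so f = -14.8 cm.
Since f is negative, the mirror is convex.

f = -14.8 cm (convex)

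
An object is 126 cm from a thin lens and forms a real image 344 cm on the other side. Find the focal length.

f = 92.2 cm (converging)

Real image ⇒ d_i = +344 cm.
1/f = 1/d_o + 1/d_i = 1/(126) + 1/(344) = 0.01084, so f = 92.2 cm.
Since f is positive, the thin lens is converging.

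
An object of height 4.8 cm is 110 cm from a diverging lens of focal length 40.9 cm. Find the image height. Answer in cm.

For a diverging lens, f = -40.9 cm.
1/d_i = 1/f − 1/d_o = 1/(-40.90) − 1/(110) = -0.03354, so d_i = -29.81 cm.
m = −d_i/d_o = +0.2710.
|h_i| = |m|·h_o = 0.2710 × 4.8 = 1.30 cm. The image is virtual, upright and reduced, on the same side as the object.

1.30 cm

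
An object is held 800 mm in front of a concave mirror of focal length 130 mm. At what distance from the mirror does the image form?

155 mm

Mirror equation: 1/q = 1/f − 1/p = 1/(130.0) − 1/(800) = 0.007692 − 0.001250 = 0.006442, so q = 155 mm.
The image is real, inverted and reduced, in front of the mirror.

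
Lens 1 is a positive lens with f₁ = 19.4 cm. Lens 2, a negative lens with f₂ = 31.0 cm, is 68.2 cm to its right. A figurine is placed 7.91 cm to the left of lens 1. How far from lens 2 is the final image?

Lens 1: 1/d_i1 = 1/f₁ − 1/d_o1 = 1/(19.4) − 1/(7.91) = -0.07488, so d_i1 = -13.36 cm.
The intermediate image is 13.36 cm to the left of lens 1 (virtual), which is 68.2 − (-13.36) = 81.56 cm to the left of lens 2, so d_o2 = +81.56 cm.
Lens 2 is diverging, so f₂ = −31.0 cm.
Lens 2: 1/d_i2 = 1/f₂ − 1/d_o2 = 1/(-31.0) − 1/(81.56) = -0.04452, so d_i2 = -22.5 cm.
The final image is virtual, 22.5 cm to the left of lens 2 (overall magnification ≈ 0.47).

22.5 cm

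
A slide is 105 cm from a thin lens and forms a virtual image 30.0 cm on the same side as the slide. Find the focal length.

Virtual image ⇒ d_i = −30.0 cm.
1/f = 1/d_o + 1/d_i = 1/(105) + 1/(-30.0) = -0.02381, so f = -42.0 cm.
Since f is negative, the thin lens is diverging.

f = -42.0 cm (diverging)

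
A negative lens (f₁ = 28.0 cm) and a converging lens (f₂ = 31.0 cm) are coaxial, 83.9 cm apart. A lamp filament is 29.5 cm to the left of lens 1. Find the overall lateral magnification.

f₁ = −28.0 cm (diverging).
Lens 1: 1/d_i1 = 1/(-28.0) − 1/(29.5) = -0.06961, so d_i1 = -14.37 cm; m₁ = −d_i1/d_o1 = +0.4871.
d_o2 = 83.9 − (-14.37) = 98.27 cm.
Lens 2: 1/d_i2 = 1/(31.0) − 1/(98.27) = 0.02208, so d_i2 = 45.29 cm; m₂ = −d_i2/d_o2 = -0.4608.
m = m₁·m₂ = (+0.4871)(-0.4608) = -0.224.

m = -0.224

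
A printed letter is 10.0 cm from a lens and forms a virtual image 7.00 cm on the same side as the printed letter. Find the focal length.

Virtual image ⇒ d_i = −7.00 cm.
1/f = 1/d_o + 1/d_i = 1/(10.0) + 1/(-7.00) = -0.04286, so f = -23.3 cm.
Since f is negative, the lens is diverging.

f = -23.3 cm (diverging)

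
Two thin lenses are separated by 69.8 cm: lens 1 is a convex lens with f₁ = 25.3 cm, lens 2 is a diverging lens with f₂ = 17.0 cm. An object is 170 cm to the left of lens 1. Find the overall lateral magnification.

Lens 1: 1/d_i1 = 1/(25.3) − 1/(170) = 0.03364, so d_i1 = 29.72 cm; m₁ = −d_i1/d_o1 = -0.1748.
d_o2 = 69.8 − (29.72) = 40.08 cm.
f₂ = −17.0 cm (diverging).
Lens 2: 1/d_i2 = 1/(-17.0) − 1/(40.08) = -0.08377, so d_i2 = -11.94 cm; m₂ = −d_i2/d_o2 = +0.2978.
m = m₁·m₂ = (-0.1748)(+0.2978) = -0.0521.

m = -0.0521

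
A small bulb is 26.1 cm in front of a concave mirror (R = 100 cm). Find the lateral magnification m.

m = +2.09

f = R/2 = 100/2 = 50.00 cm.
1/d_i = 1/f − 1/d_o = 1/(50.00) − 1/(26.1) = -0.01831, so d_i = -54.60 cm.
m = −d_i/d_o = −(-54.60)/(26.1) = +2.09.
The image is virtual, upright and enlarged, behind the mirror.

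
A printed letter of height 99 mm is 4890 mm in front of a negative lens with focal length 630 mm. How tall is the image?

For a negative lens, f = -630 mm.
1/d_i = 1/f − 1/d_o = 1/(-630.0) − 1/(4890) = -0.001792, so d_i = -558.1 mm.
m = −d_i/d_o = +0.1141.
|h_i| = |m|·h_o = 0.1141 × 99 = 11.3 mm. The image is virtual, upright and reduced, on the same side as the object.

11.3 mm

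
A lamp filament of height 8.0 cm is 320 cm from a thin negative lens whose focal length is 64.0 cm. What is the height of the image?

For a negative lens, f = -64.0 cm.
1/d_i = 1/f − 1/d_o = 1/(-64.00) − 1/(320) = -0.01875, so d_i = -53.33 cm.
m = −d_i/d_o = +0.1667.
|h_i| = |m|·h_o = 0.1667 × 8.0 = 1.33 cm. The image is virtual, upright and reduced, on the same side as the object.

1.33 cm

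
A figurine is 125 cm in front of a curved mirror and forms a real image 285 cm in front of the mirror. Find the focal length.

f = 86.9 cm (concave)

Real image ⇒ d_i = +285 cm.
1/f = 1/d_o + 1/d_i = 1/(125) + 1/(285) = 0.01151, so f = 86.9 cm.
Since f is positive, the curved mirror is concave.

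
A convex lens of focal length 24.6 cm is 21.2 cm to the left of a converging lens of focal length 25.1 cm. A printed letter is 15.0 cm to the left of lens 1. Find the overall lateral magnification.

m = -1.86

Lens 1: 1/d_i1 = 1/(24.6) − 1/(15.0) = -0.02602, so d_i1 = -38.44 cm; m₁ = −d_i1/d_o1 = +2.563.
d_o2 = 21.2 − (-38.44) = 59.64 cm.
Lens 2: 1/d_i2 = 1/(25.1) − 1/(59.64) = 0.02307, so d_i2 = 43.34 cm; m₂ = −d_i2/d_o2 = -0.7267.
m = m₁·m₂ = (+2.563)(-0.7267) = -1.86.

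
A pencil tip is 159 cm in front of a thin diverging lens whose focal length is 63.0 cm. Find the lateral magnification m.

m = +0.284

For a diverging lens, f = -63.0 cm.
1/d_i = 1/f − 1/d_o = 1/(-63.00) − 1/(159) = -0.02216, so d_i = -45.12 cm.
m = −d_i/d_o = −(-45.12)/(159) = +0.284.
The image is virtual, upright and reduced, on the same side as the object.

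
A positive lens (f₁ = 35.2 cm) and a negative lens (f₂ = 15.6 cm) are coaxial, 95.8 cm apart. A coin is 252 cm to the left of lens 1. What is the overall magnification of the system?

Lens 1: 1/d_i1 = 1/(35.2) − 1/(252) = 0.02444, so d_i1 = 40.92 cm; m₁ = −d_i1/d_o1 = -0.1624.
d_o2 = 95.8 − (40.92) = 54.88 cm.
f₂ = −15.6 cm (diverging).
Lens 2: 1/d_i2 = 1/(-15.6) − 1/(54.88) = -0.08232, so d_i2 = -12.15 cm; m₂ = −d_i2/d_o2 = +0.2213.
m = m₁·m₂ = (-0.1624)(+0.2213) = -0.0359.

m = -0.0359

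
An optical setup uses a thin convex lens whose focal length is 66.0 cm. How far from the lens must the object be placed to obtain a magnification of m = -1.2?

m = −d_i/d_o ⇒ d_i = −m·d_o.
1/f = 1/d_o + 1/d_i = 1/d_o − 1/(m·d_o) = (1 − 1/m)/d_o, so d_o = f(1 − 1/m) = (66.00)(1 − 1/(-1.2)) = 121 cm.

121 cm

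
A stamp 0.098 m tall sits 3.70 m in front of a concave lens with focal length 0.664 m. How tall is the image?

For a concave lens, f = -0.664 m.
1/d_i = 1/f − 1/d_o = 1/(-0.6640) − 1/(3.70) = -1.776, so d_i = -0.5630 m.
m = −d_i/d_o = +0.1522.
|h_i| = |m|·h_o = 0.1522 × 0.098 = 0.0149 m. The image is virtual, upright and reduced, on the same side as the object.

0.0149 m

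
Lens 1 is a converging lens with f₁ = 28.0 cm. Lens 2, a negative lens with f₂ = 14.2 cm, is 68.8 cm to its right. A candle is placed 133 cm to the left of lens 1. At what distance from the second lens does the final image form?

9.96 cm

Lens 1: 1/d_i1 = 1/f₁ − 1/d_o1 = 1/(28.0) − 1/(133) = 0.02820, so d_i1 = 35.47 cm.
The intermediate image is 35.47 cm to the right of lens 1, which is 68.8 − (35.47) = 33.33 cm to the left of lens 2, so d_o2 = +33.33 cm.
Lens 2 is diverging, so f₂ = −14.2 cm.
Lens 2: 1/d_i2 = 1/f₂ − 1/d_o2 = 1/(-14.2) − 1/(33.33) = -0.1004, so d_i2 = -9.96 cm.
The final image is virtual, 9.96 cm to the left of lens 2 (overall magnification ≈ -0.080).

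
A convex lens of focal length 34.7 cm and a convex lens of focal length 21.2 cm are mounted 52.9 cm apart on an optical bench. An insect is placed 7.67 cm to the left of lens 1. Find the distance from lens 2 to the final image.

Lens 1: 1/d_i1 = 1/f₁ − 1/d_o1 = 1/(34.7) − 1/(7.67) = -0.1016, so d_i1 = -9.846 cm.
The intermediate image is 9.846 cm to the left of lens 1 (virtual), which is 52.9 − (-9.846) = 62.75 cm to the left of lens 2, so d_o2 = +62.75 cm.
Lens 2: 1/d_i2 = 1/f₂ − 1/d_o2 = 1/(21.2) − 1/(62.75) = 0.03123, so d_i2 = 32.0 cm.
The final image is real, 32.0 cm to the right of lens 2 (overall magnification ≈ -0.66).

32.0 cm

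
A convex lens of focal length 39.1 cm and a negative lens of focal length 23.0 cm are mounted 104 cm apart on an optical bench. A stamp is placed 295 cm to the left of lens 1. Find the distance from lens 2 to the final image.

Lens 1: 1/d_i1 = 1/f₁ − 1/d_o1 = 1/(39.1) − 1/(295) = 0.02219, so d_i1 = 45.07 cm.
The intermediate image is 45.07 cm to the right of lens 1, which is 104 − (45.07) = 58.93 cm to the left of lens 2, so d_o2 = +58.93 cm.
Lens 2 is diverging, so f₂ = −23.0 cm.
Lens 2: 1/d_i2 = 1/f₂ − 1/d_o2 = 1/(-23.0) − 1/(58.93) = -0.06045, so d_i2 = -16.5 cm.
The final image is virtual, 16.5 cm to the left of lens 2 (overall magnification ≈ -0.043).

16.5 cm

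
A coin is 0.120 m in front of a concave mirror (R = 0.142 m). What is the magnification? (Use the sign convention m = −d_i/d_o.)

f = R/2 = 0.142/2 = 0.07100 m.
1/d_i = 1/f − 1/d_o = 1/(0.07100) − 1/(0.120) = 5.751, so d_i = 0.1739 m.
m = −d_i/d_o = −(0.1739)/(0.120) = -1.45.
The image is real, inverted and enlarged, in front of the mirror.

m = -1.45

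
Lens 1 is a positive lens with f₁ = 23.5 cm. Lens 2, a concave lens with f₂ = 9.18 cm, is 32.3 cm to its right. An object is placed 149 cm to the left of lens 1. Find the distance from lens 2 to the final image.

Lens 1: 1/d_i1 = 1/f₁ − 1/d_o1 = 1/(23.5) − 1/(149) = 0.03584, so d_i1 = 27.90 cm.
The intermediate image is 27.90 cm to the right of lens 1, which is 32.3 − (27.90) = 4.400 cm to the left of lens 2, so d_o2 = +4.400 cm.
Lens 2 is diverging, so f₂ = −9.18 cm.
Lens 2: 1/d_i2 = 1/f₂ − 1/d_o2 = 1/(-9.18) − 1/(4.400) = -0.3362, so d_i2 = -2.97 cm.
The final image is virtual, 2.97 cm to the left of lens 2 (overall magnification ≈ -0.13).

2.97 cm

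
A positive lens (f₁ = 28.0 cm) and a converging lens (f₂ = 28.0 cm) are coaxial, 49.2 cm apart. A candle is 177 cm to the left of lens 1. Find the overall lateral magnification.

m = -0.436

Lens 1: 1/d_i1 = 1/(28.0) − 1/(177) = 0.03006, so d_i1 = 33.26 cm; m₁ = −d_i1/d_o1 = -0.1879.
d_o2 = 49.2 − (33.26) = 15.94 cm.
Lens 2: 1/d_i2 = 1/(28.0) − 1/(15.94) = -0.02702, so d_i2 = -37.01 cm; m₂ = −d_i2/d_o2 = +2.322.
m = m₁·m₂ = (-0.1879)(+2.322) = -0.436.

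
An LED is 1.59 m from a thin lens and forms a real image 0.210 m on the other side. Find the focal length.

f = 0.185 m (converging)

Real image ⇒ d_i = +0.210 m.
1/f = 1/d_o + 1/d_i = 1/(1.59) + 1/(0.210) = 5.391, so f = 0.185 m.
Since f is positive, the thin lens is converging.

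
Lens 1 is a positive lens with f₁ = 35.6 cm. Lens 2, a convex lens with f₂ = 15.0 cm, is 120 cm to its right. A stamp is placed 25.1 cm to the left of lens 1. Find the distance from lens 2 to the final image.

16.2 cm

Lens 1: 1/d_i1 = 1/f₁ − 1/d_o1 = 1/(35.6) − 1/(25.1) = -0.01175, so d_i1 = -85.10 cm.
The intermediate image is 85.10 cm to the left of lens 1 (virtual), which is 120 − (-85.10) = 205.1 cm to the left of lens 2, so d_o2 = +205.1 cm.
Lens 2: 1/d_i2 = 1/f₂ − 1/d_o2 = 1/(15.0) − 1/(205.1) = 0.06179, so d_i2 = 16.2 cm.
The final image is real, 16.2 cm to the right of lens 2 (overall magnification ≈ -0.27).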